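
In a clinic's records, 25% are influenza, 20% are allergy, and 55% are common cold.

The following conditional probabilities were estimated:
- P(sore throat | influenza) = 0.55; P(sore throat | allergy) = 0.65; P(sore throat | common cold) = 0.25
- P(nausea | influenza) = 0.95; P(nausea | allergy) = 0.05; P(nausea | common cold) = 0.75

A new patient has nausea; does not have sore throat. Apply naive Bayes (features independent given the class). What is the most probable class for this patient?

common cold

influenza: 0.25 × (1−0.55) × 0.95 = 0.106875
allergy: 0.2 × (1−0.65) × 0.05 = 0.0035
common cold: 0.55 × (1−0.25) × 0.75 = 0.309375
Highest score → common cold.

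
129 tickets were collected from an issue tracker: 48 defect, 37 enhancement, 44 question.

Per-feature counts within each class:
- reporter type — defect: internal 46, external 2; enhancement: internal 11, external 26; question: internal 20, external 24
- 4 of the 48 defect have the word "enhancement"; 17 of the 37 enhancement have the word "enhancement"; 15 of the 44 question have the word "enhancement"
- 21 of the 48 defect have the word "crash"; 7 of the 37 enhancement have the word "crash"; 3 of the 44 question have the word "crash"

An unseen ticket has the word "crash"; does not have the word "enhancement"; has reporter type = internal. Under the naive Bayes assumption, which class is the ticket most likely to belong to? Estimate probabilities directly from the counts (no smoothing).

defect

defect: (48/129) × (46/48) × (44/48) × (21/48) ≈ 0.143007
enhancement: (37/129) × (11/37) × (20/37) × (7/37) ≈ 0.00872022
question: (44/129) × (20/44) × (29/44) × (3/44) ≈ 0.00696713
Highest score → defect.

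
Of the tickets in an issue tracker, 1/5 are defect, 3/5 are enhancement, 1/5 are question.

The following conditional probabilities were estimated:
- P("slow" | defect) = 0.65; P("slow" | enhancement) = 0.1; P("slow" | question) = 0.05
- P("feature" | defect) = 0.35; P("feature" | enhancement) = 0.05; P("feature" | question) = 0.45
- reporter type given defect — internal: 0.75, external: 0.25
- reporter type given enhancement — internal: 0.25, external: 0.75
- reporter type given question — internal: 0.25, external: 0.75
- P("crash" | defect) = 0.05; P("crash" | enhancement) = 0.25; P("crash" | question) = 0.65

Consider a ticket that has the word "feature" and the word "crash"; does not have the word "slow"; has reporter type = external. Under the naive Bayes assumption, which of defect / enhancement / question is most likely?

defect: 0.2 × (1−0.65) × 0.35 × 0.25 × 0.05 = 0.00030625
enhancement: 0.6 × (1−0.1) × 0.05 × 0.75 × 0.25 = 0.0050625
question: 0.2 × (1−0.05) × 0.45 × 0.75 × 0.65 = 0.04168125
Highest score → question.

question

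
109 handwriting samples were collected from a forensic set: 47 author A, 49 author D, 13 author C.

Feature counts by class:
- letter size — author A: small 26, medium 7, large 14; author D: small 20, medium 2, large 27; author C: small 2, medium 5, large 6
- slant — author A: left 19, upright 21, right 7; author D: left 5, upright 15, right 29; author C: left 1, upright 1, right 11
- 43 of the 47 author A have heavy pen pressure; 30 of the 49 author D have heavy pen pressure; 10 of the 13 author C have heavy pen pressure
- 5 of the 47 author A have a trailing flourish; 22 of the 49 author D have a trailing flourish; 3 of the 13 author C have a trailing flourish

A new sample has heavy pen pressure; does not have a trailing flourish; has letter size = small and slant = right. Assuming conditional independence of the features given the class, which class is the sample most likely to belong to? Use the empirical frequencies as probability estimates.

author A: (47/109) × (26/47) × (7/47) × (43/47) × (42/47) ≈ 0.0290448
author D: (49/109) × (20/49) × (29/49) × (30/49) × (27/49) ≈ 0.0366352
author C: (13/109) × (2/13) × (11/13) × (10/13) × (10/13) ≈ 0.00918684
Highest score → author D.

author D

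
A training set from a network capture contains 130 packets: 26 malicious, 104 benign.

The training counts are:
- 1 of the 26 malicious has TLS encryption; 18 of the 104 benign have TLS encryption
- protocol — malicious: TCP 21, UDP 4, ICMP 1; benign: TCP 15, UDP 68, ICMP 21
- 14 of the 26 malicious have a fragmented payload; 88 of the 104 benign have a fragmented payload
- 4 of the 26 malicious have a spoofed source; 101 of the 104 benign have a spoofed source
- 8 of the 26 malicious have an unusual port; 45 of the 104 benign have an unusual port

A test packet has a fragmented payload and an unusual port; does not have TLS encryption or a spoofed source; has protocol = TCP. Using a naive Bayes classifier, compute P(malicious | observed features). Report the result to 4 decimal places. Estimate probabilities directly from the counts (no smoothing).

malicious: (26/130) × (25/26) × (21/26) × (14/26) × (22/26) × (8/26) ≈ 0.0217753
benign: (104/130) × (86/104) × (15/104) × (88/104) × (3/104) × (45/104) ≈ 0.0010077
P(malicious | x) = 0.0217753 / 0.022783 ≈ 0.9558

0.9558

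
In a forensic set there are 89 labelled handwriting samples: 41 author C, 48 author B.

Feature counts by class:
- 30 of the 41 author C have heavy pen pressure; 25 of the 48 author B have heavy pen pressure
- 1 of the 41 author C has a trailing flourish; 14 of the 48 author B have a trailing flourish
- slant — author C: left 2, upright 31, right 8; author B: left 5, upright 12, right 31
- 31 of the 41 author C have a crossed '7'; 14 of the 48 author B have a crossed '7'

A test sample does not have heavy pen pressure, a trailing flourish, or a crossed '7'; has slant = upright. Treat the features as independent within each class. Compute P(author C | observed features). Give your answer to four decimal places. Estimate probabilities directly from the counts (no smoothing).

author C: (41/89) × (11/41) × (40/41) × (31/41) × (10/41) ≈ 0.0222368
author B: (48/89) × (23/48) × (34/48) × (12/48) × (34/48) ≈ 0.0324155
P(author C | x) = 0.0222368 / 0.0546523 ≈ 0.4069

0.4069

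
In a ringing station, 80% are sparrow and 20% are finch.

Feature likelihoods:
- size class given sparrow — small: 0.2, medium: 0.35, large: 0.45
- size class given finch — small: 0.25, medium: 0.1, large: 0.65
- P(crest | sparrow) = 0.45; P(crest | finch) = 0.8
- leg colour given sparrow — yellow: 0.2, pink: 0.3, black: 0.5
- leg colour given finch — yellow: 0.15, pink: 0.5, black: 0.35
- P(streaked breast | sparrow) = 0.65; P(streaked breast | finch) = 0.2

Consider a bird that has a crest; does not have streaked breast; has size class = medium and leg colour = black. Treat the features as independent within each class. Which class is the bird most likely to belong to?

sparrow: 0.8 × 0.35 × 0.45 × 0.5 × (1−0.65) = 0.02205
finch: 0.2 × 0.1 × 0.8 × 0.35 × (1−0.2) = 0.00448
Highest score → sparrow.

sparrow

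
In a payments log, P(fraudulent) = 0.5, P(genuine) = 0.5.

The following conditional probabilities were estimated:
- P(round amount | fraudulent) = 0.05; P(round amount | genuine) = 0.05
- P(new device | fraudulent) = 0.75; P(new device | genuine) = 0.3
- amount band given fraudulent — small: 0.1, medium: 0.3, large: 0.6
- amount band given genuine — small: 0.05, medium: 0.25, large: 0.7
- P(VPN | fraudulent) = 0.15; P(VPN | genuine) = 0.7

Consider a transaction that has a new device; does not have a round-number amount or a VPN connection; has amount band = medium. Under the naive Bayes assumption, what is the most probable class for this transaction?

fraudulent

fraudulent: 0.5 × (1−0.05) × 0.75 × 0.3 × (1−0.15) = 0.09084375
genuine: 0.5 × (1−0.05) × 0.3 × 0.25 × (1−0.7) = 0.0106875
Highest score → fraudulent.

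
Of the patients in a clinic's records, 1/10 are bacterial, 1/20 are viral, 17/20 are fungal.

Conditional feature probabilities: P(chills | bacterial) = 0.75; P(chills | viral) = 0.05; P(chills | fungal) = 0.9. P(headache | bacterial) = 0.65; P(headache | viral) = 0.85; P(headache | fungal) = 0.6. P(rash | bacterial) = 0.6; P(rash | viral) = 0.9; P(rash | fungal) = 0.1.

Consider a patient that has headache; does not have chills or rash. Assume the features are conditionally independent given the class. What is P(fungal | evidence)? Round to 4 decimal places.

0.8133

bacterial: 0.1 × (1−0.75) × 0.65 × (1−0.6) = 0.0065
viral: 0.05 × (1−0.05) × 0.85 × (1−0.9) = 0.0040375
fungal: 0.85 × (1−0.9) × 0.6 × (1−0.1) = 0.0459
P(fungal | x) = 0.0459 / 0.0564375 ≈ 0.8133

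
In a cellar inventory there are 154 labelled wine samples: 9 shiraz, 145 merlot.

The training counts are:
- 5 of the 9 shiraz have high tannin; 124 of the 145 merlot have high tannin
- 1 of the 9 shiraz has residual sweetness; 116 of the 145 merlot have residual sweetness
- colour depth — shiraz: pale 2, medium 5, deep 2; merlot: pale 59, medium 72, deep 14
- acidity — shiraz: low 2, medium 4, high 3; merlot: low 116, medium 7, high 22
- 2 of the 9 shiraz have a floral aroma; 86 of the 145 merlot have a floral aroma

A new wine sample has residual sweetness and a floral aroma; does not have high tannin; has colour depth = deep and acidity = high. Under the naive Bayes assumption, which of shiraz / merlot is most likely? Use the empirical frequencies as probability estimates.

merlot

shiraz: (9/154) × (4/9) × (1/9) × (2/9) × (3/9) × (2/9) ≈ 0.0000475062
merlot: (145/154) × (21/145) × (116/145) × (14/145) × (22/145) × (86/145) ≈ 0.000947837
Highest score → merlot.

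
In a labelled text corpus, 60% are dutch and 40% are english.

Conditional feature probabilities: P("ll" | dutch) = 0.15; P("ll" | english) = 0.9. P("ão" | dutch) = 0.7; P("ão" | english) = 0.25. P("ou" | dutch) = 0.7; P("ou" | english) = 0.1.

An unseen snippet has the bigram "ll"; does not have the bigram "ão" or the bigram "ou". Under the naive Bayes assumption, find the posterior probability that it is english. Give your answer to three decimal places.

0.968

dutch: 0.6 × 0.15 × (1−0.7) × (1−0.7) = 0.0081
english: 0.4 × 0.9 × (1−0.25) × (1−0.1) = 0.243
P(english | x) = 0.243 / 0.2511 ≈ 0.968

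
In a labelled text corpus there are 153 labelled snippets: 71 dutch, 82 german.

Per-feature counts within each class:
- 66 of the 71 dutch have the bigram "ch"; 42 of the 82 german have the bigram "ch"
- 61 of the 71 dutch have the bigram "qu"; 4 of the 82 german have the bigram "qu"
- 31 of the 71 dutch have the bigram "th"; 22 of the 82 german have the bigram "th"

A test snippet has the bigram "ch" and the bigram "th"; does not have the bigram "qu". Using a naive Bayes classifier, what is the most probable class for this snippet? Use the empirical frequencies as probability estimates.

german

dutch: (71/153) × (66/71) × (10/71) × (31/71) ≈ 0.0265276
german: (82/153) × (42/82) × (78/82) × (22/82) ≈ 0.0700563
Highest score → german.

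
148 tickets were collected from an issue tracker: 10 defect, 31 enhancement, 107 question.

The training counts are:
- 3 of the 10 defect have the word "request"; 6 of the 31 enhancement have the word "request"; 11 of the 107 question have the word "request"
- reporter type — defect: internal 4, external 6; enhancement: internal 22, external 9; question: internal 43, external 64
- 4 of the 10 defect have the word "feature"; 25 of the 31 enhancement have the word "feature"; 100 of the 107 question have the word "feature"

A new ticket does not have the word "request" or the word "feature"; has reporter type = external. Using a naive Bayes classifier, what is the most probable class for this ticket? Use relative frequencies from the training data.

question

defect: (10/148) × (7/10) × (6/10) × (6/10) ≈ 0.017027
enhancement: (31/148) × (25/31) × (9/31) × (6/31) ≈ 0.0094918
question: (107/148) × (96/107) × (64/107) × (7/107) ≈ 0.0253817
Highest score → question.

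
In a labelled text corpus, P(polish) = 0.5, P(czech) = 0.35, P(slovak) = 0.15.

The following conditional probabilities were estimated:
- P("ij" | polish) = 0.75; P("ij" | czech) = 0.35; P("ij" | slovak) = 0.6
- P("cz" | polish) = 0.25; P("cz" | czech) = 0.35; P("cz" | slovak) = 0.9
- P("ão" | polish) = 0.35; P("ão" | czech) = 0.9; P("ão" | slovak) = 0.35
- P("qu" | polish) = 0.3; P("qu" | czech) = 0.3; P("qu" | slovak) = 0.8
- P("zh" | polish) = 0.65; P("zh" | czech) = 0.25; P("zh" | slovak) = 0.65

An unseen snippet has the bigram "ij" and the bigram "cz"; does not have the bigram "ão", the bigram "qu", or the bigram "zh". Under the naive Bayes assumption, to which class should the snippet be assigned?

polish: 0.5 × 0.75 × 0.25 × (1−0.35) × (1−0.3) × (1−0.65) = 0.0149296875
czech: 0.35 × 0.35 × 0.35 × (1−0.9) × (1−0.3) × (1−0.25) = 0.0022509375
slovak: 0.15 × 0.6 × 0.9 × (1−0.35) × (1−0.8) × (1−0.65) = 0.0036855
Highest score → polish.

polish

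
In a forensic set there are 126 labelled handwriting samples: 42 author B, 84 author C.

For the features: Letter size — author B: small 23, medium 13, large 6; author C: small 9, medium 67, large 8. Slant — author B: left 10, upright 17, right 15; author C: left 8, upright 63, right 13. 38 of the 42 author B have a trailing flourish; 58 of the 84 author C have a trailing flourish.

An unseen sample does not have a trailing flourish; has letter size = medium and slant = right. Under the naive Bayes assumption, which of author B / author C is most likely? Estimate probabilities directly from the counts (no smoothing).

author B: (42/126) × (13/42) × (15/42) × (4/42) ≈ 0.00350934
author C: (84/126) × (67/84) × (13/84) × (26/84) ≈ 0.025472
Highest score → author C.

author C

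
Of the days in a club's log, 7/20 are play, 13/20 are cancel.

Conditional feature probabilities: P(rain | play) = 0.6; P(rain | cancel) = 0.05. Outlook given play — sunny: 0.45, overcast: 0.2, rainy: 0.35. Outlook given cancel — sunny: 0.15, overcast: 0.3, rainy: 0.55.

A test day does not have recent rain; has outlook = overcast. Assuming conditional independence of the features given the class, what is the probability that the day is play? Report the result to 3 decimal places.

play: 0.35 × (1−0.6) × 0.2 = 0.028
cancel: 0.65 × (1−0.05) × 0.3 = 0.18525
P(play | x) = 0.028 / 0.21325 ≈ 0.131

0.131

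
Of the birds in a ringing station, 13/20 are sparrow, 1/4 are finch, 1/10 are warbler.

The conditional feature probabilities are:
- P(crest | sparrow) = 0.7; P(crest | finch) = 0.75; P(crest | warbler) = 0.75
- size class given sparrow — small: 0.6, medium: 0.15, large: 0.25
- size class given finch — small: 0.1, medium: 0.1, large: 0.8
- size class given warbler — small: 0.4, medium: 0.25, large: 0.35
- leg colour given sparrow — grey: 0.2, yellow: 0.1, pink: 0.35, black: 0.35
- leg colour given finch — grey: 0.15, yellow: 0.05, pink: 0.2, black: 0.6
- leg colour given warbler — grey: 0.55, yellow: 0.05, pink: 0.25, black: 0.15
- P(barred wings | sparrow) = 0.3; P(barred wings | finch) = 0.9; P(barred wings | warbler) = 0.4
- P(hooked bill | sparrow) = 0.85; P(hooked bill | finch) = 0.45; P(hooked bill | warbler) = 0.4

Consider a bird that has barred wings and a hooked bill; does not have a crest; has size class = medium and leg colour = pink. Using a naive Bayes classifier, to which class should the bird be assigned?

sparrow: 0.65 × (1−0.7) × 0.15 × 0.35 × 0.3 × 0.85 = 0.0026105625
finch: 0.25 × (1−0.75) × 0.1 × 0.2 × 0.9 × 0.45 = 0.00050625
warbler: 0.1 × (1−0.75) × 0.25 × 0.25 × 0.4 × 0.4 = 0.00025
Highest score → sparrow.

sparrow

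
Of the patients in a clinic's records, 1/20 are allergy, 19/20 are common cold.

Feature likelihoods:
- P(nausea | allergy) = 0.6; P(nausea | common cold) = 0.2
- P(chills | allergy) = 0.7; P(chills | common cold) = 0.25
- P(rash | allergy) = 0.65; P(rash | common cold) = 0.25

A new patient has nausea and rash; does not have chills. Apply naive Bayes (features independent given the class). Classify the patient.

allergy: 0.05 × 0.6 × (1−0.7) × 0.65 = 0.00585
common cold: 0.95 × 0.2 × (1−0.25) × 0.25 = 0.035625
Highest score → common cold.

common cold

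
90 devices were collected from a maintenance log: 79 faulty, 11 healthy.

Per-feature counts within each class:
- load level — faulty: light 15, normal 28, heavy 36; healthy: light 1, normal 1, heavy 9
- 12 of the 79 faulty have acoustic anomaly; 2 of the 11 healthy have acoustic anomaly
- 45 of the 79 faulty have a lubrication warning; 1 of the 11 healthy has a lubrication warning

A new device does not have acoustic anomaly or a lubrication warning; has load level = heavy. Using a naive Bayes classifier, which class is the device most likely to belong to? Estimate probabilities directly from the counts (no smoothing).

faulty

faulty: (79/90) × (36/79) × (67/79) × (34/79) ≈ 0.146002
healthy: (11/90) × (9/11) × (9/11) × (10/11) ≈ 0.0743802
Highest score → faulty.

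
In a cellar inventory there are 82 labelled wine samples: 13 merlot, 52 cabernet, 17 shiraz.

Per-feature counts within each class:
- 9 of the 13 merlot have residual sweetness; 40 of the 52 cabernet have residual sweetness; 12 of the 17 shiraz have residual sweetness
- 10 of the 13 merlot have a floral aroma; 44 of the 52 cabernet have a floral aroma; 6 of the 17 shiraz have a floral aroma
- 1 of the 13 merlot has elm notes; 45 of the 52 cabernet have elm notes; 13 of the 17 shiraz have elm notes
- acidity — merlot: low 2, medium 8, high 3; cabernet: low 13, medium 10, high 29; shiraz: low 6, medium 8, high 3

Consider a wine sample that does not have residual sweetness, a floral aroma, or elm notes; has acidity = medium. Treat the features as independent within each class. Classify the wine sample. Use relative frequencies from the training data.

merlot: (13/82) × (4/13) × (3/13) × (12/13) × (8/13) ≈ 0.00639453
cabernet: (52/82) × (12/52) × (8/52) × (7/52) × (10/52) ≈ 0.000582835
shiraz: (17/82) × (5/17) × (11/17) × (4/17) × (8/17) ≈ 0.0043687
Highest score → merlot.

merlot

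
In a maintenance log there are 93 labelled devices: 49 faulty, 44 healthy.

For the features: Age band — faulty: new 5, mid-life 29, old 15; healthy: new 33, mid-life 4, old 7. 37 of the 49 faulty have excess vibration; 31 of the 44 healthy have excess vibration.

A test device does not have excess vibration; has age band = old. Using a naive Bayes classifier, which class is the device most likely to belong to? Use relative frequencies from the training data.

faulty

faulty: (49/93) × (15/49) × (12/49) ≈ 0.0394997
healthy: (44/93) × (7/44) × (13/44) ≈ 0.0222385
Highest score → faulty.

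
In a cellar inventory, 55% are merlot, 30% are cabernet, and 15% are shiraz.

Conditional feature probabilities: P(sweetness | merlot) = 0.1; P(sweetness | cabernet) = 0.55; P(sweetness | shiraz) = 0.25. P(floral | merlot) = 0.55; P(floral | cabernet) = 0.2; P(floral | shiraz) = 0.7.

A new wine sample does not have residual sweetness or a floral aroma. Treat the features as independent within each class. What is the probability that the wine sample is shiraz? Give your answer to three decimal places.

0.093

merlot: 0.55 × (1−0.1) × (1−0.55) = 0.22275
cabernet: 0.3 × (1−0.55) × (1−0.2) = 0.108
shiraz: 0.15 × (1−0.25) × (1−0.7) = 0.03375
P(shiraz | x) = 0.03375 / 0.3645 ≈ 0.093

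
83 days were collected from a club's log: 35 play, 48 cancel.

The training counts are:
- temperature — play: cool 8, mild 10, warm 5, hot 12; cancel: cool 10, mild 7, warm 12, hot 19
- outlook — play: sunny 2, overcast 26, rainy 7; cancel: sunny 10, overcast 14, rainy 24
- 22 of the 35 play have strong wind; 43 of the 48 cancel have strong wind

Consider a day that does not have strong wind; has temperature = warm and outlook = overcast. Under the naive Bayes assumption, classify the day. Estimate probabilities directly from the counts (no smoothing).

play: (35/83) × (5/35) × (26/35) × (13/35) ≈ 0.0166216
cancel: (48/83) × (12/48) × (14/48) × (5/48) ≈ 0.00439257
Highest score → play.

play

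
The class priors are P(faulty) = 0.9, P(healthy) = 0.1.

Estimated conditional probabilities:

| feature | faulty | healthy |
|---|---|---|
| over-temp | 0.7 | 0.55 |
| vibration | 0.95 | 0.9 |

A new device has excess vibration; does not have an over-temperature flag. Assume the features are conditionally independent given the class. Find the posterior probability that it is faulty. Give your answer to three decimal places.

0.864

faulty: 0.9 × (1−0.7) × 0.95 = 0.2565
healthy: 0.1 × (1−0.55) × 0.9 = 0.0405
P(faulty | x) = 0.2565 / 0.297 ≈ 0.864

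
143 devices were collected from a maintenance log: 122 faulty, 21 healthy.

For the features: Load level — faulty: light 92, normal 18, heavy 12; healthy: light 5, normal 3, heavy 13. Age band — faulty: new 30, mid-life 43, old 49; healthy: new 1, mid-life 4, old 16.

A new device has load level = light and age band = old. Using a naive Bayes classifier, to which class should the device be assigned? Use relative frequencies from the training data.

faulty: (122/143) × (92/122) × (49/122) ≈ 0.258397
healthy: (21/143) × (5/21) × (16/21) ≈ 0.02664
Highest score → faulty.

faulty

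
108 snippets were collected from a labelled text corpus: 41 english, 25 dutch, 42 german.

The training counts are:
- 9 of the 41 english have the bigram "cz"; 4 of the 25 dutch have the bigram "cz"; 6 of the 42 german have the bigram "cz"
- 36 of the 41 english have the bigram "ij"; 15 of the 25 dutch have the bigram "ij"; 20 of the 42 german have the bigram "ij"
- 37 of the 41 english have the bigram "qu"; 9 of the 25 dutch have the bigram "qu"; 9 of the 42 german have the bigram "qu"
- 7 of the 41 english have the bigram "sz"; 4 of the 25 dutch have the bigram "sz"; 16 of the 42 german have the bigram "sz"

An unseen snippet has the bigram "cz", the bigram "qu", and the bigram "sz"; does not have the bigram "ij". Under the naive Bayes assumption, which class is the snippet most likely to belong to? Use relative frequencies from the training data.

english: (41/108) × (9/41) × (5/41) × (37/41) × (7/41) ≈ 0.0015658
dutch: (25/108) × (4/25) × (10/25) × (9/25) × (4/25) ≈ 0.000853333
german: (42/108) × (6/42) × (22/42) × (9/42) × (16/42) ≈ 0.00237555
Highest score → german.

german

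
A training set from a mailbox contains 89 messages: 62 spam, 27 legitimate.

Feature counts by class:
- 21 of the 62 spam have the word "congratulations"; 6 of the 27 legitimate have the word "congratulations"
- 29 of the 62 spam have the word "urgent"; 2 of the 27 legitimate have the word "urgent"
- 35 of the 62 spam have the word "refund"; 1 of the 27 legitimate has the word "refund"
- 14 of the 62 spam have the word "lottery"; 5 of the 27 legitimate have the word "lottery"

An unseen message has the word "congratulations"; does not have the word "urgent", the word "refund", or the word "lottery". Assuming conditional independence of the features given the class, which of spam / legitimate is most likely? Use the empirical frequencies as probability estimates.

legitimate

spam: (62/89) × (21/62) × (33/62) × (27/62) × (48/62) ≈ 0.0423422
legitimate: (27/89) × (6/27) × (25/27) × (26/27) × (22/27) ≈ 0.0489786
Highest score → legitimate.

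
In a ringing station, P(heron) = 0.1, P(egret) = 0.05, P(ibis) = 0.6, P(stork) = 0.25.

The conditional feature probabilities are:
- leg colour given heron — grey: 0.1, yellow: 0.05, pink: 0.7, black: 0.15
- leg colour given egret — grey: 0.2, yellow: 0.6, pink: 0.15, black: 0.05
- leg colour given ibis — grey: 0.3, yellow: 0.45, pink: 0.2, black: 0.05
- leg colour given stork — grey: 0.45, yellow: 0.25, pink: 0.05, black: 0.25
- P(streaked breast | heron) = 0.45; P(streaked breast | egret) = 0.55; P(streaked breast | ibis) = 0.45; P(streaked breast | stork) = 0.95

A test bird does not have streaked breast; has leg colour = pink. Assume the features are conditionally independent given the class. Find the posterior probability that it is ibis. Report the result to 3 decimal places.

heron: 0.1 × 0.7 × (1−0.45) = 0.0385
egret: 0.05 × 0.15 × (1−0.55) = 0.003375
ibis: 0.6 × 0.2 × (1−0.45) = 0.066
stork: 0.25 × 0.05 × (1−0.95) = 0.000625
P(ibis | x) = 0.066 / 0.1085 ≈ 0.608

0.608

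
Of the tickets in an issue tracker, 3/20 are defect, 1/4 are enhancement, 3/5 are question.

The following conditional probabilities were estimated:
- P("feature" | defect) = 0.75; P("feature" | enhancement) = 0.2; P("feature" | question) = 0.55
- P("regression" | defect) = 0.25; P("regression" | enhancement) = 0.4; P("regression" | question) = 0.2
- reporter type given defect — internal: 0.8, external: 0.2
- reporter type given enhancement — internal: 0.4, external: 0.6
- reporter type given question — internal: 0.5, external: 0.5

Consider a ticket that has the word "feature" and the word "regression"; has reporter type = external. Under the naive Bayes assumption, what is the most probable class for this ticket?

defect: 0.15 × 0.75 × 0.25 × 0.2 = 0.005625
enhancement: 0.25 × 0.2 × 0.4 × 0.6 = 0.012
question: 0.6 × 0.55 × 0.2 × 0.5 = 0.033
Highest score → question.

question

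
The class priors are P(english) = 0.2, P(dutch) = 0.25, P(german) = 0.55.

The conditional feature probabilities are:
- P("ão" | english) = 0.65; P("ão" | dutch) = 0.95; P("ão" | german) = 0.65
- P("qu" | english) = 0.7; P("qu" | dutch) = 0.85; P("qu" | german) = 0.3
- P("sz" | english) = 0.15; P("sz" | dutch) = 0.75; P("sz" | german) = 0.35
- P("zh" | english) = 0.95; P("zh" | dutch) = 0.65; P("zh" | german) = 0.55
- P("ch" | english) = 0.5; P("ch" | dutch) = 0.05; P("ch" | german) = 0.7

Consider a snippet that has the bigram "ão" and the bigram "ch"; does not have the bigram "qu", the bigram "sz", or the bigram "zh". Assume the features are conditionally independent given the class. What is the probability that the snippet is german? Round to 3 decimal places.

0.981

english: 0.2 × 0.65 × (1−0.7) × (1−0.15) × (1−0.95) × 0.5 = 0.00082875
dutch: 0.25 × 0.95 × (1−0.85) × (1−0.75) × (1−0.65) × 0.05 = 0.000155859375
german: 0.55 × 0.65 × (1−0.3) × (1−0.35) × (1−0.55) × 0.7 = 0.0512386875
P(german | x) = 0.0512386875 / 0.052223296875 ≈ 0.981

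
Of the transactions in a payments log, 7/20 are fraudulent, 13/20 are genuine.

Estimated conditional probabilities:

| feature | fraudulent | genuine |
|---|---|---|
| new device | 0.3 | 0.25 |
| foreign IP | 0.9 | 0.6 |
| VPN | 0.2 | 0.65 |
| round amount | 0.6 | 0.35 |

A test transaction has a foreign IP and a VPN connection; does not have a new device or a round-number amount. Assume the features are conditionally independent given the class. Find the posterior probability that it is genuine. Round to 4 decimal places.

0.8751

fraudulent: 0.35 × (1−0.3) × 0.9 × 0.2 × (1−0.6) = 0.01764
genuine: 0.65 × (1−0.25) × 0.6 × 0.65 × (1−0.35) = 0.12358125
P(genuine | x) = 0.12358125 / 0.14122125 ≈ 0.8751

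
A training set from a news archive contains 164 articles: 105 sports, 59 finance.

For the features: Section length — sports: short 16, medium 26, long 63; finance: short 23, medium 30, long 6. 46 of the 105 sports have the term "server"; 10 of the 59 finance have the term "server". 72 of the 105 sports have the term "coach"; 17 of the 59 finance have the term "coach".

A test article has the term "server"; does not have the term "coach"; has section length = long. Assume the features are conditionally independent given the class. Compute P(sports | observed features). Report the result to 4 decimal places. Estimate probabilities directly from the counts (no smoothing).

0.9230

sports: (105/164) × (63/105) × (46/105) × (33/105) ≈ 0.052892
finance: (59/164) × (6/59) × (10/59) × (42/59) ≈ 0.00441421
P(sports | x) = 0.052892 / 0.05730621 ≈ 0.9230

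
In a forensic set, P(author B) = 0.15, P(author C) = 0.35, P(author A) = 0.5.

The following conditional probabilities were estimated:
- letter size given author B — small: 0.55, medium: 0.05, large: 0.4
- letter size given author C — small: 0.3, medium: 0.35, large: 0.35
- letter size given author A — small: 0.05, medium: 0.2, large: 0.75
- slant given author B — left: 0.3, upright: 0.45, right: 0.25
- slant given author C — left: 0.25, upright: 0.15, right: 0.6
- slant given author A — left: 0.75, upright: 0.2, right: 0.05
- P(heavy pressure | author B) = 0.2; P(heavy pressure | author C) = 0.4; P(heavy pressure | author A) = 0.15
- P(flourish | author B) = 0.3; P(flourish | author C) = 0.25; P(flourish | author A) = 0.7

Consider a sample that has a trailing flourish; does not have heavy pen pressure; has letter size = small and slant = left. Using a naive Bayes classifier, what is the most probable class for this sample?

author A

author B: 0.15 × 0.55 × 0.3 × (1−0.2) × 0.3 = 0.00594
author C: 0.35 × 0.3 × 0.25 × (1−0.4) × 0.25 = 0.0039375
author A: 0.5 × 0.05 × 0.75 × (1−0.15) × 0.7 = 0.01115625
Highest score → author A.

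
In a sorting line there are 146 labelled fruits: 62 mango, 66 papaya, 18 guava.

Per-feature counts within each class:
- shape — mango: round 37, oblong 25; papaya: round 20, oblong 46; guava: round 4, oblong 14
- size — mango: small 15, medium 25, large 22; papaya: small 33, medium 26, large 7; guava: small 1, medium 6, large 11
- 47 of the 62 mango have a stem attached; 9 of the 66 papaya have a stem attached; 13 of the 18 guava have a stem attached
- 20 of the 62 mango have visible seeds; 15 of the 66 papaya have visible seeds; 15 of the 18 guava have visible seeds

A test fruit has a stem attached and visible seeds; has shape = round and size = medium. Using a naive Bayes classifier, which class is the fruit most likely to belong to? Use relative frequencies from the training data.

mango: (62/146) × (37/62) × (25/62) × (47/62) × (20/62) ≈ 0.0249886
papaya: (66/146) × (20/66) × (26/66) × (9/66) × (15/66) ≈ 0.00167245
guava: (18/146) × (4/18) × (6/18) × (13/18) × (15/18) ≈ 0.00549636
Highest score → mango.

mango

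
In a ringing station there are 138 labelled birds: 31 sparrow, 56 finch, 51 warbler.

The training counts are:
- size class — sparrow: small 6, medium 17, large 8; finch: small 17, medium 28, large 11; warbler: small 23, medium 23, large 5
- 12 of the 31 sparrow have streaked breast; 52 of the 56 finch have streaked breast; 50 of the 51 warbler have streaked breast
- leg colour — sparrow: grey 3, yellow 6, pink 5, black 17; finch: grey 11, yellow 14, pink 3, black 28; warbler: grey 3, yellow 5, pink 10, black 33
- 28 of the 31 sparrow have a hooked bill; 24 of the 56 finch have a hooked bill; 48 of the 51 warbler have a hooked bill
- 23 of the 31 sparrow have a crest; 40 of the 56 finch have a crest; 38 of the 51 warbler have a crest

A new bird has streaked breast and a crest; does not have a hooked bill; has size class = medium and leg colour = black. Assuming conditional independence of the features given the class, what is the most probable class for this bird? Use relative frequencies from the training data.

finch

sparrow: (31/138) × (17/31) × (12/31) × (17/31) × (3/31) × (23/31) ≈ 0.0018776
finch: (56/138) × (28/56) × (52/56) × (28/56) × (32/56) × (40/56) ≈ 0.0384502
warbler: (51/138) × (23/51) × (50/51) × (33/51) × (3/51) × (38/51) ≈ 0.00463401
Highest score → finch.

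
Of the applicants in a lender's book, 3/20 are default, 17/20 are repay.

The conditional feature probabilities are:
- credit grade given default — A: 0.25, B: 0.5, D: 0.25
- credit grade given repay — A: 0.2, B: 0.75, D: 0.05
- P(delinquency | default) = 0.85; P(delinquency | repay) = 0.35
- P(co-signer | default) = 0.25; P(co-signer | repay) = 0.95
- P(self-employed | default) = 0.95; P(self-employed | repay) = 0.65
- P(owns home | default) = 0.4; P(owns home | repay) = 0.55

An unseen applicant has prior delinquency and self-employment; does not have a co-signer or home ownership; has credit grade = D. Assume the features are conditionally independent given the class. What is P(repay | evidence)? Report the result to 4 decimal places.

default: 0.15 × 0.25 × 0.85 × (1−0.25) × 0.95 × (1−0.4) = 0.0136265625
repay: 0.85 × 0.05 × 0.35 × (1−0.95) × 0.65 × (1−0.55) = 0.000217546875
P(repay | x) = 0.000217546875 / 0.013844109375 ≈ 0.0157

0.0157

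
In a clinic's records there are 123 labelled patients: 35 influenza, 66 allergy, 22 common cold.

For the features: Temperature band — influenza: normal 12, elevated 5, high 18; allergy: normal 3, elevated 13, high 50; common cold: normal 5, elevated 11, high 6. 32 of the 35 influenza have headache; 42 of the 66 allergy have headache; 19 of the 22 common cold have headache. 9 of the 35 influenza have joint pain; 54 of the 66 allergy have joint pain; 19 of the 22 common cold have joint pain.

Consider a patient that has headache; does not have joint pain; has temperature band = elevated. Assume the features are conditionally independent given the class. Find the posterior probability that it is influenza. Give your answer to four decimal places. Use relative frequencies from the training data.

influenza: (35/123) × (5/35) × (32/35) × (26/35) ≈ 0.0276091
allergy: (66/123) × (13/66) × (42/66) × (12/66) ≈ 0.0122287
common cold: (22/123) × (11/22) × (19/22) × (3/22) ≈ 0.0105322
P(influenza | x) = 0.0276091 / 0.05037 ≈ 0.5481

0.5481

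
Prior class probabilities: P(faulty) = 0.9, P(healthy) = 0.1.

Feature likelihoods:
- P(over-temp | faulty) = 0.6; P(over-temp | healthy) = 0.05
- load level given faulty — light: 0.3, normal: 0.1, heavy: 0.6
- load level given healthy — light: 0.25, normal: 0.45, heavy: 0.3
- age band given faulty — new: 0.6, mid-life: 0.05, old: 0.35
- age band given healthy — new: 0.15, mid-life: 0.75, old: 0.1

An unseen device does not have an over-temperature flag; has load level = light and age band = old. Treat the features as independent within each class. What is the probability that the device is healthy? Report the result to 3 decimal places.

faulty: 0.9 × (1−0.6) × 0.3 × 0.35 = 0.0378
healthy: 0.1 × (1−0.05) × 0.25 × 0.1 = 0.002375
P(healthy | x) = 0.002375 / 0.040175 ≈ 0.059

0.059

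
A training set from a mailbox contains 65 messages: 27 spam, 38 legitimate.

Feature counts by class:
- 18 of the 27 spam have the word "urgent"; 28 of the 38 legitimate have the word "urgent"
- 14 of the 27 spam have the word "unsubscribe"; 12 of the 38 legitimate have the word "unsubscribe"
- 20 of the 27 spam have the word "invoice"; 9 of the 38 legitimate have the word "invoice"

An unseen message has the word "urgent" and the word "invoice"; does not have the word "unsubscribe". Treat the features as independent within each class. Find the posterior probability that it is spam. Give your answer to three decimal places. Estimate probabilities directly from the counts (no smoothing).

0.586

spam: (27/65) × (18/27) × (13/27) × (20/27) ≈ 0.0987654
legitimate: (38/65) × (28/38) × (26/38) × (9/38) ≈ 0.0698061
P(spam | x) = 0.0987654 / 0.1685715 ≈ 0.586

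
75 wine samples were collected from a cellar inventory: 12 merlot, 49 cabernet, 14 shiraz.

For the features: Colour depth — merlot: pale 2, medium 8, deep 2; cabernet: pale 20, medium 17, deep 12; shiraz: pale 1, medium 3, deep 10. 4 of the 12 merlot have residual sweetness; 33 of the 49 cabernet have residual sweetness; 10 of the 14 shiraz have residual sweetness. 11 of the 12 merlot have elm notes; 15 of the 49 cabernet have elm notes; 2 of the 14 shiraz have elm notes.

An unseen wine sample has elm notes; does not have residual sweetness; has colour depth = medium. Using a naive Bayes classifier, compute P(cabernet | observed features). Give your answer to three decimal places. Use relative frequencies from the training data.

merlot: (12/75) × (8/12) × (8/12) × (11/12) ≈ 0.0651852
cabernet: (49/75) × (17/49) × (16/49) × (15/49) ≈ 0.0226572
shiraz: (14/75) × (3/14) × (4/14) × (2/14) ≈ 0.00163265
P(cabernet | x) = 0.0226572 / 0.08947505 ≈ 0.253

0.253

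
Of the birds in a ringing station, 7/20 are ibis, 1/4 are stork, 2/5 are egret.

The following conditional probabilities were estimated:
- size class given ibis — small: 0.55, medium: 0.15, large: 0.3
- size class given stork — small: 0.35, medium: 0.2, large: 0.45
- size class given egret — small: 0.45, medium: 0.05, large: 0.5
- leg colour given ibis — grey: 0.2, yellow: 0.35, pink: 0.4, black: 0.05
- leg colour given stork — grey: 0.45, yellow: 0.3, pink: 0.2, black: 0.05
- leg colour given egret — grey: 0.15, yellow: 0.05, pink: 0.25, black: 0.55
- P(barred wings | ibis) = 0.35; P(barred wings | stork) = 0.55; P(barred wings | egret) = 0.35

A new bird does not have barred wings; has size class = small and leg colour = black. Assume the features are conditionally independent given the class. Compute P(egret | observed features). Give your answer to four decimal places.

ibis: 0.35 × 0.55 × 0.05 × (1−0.35) = 0.00625625
stork: 0.25 × 0.35 × 0.05 × (1−0.55) = 0.00196875
egret: 0.4 × 0.45 × 0.55 × (1−0.35) = 0.06435
P(egret | x) = 0.06435 / 0.072575 ≈ 0.8867

0.8867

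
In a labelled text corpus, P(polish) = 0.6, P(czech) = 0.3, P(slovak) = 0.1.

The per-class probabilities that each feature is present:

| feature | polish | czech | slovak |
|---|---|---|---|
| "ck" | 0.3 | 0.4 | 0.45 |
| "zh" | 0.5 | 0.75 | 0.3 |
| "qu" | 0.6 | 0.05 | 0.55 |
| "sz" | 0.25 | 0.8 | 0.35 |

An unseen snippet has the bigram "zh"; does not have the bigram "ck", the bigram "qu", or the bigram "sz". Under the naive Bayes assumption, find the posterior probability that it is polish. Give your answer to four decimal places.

0.6740

polish: 0.6 × (1−0.3) × 0.5 × (1−0.6) × (1−0.25) = 0.063
czech: 0.3 × (1−0.4) × 0.75 × (1−0.05) × (1−0.8) = 0.02565
slovak: 0.1 × (1−0.45) × 0.3 × (1−0.55) × (1−0.35) = 0.00482625
P(polish | x) = 0.063 / 0.09347625 ≈ 0.6740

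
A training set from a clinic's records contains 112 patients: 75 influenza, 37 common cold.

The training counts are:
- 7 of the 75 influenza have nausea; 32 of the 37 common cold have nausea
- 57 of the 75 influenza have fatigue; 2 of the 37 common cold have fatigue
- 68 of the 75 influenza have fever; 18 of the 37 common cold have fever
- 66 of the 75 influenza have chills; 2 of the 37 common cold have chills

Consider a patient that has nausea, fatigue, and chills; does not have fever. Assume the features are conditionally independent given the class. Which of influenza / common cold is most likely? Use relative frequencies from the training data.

influenza: (75/112) × (7/75) × (57/75) × (7/75) × (66/75) ≈ 0.00390133
common cold: (37/112) × (32/37) × (2/37) × (19/37) × (2/37) ≈ 0.000428687
Highest score → influenza.

influenza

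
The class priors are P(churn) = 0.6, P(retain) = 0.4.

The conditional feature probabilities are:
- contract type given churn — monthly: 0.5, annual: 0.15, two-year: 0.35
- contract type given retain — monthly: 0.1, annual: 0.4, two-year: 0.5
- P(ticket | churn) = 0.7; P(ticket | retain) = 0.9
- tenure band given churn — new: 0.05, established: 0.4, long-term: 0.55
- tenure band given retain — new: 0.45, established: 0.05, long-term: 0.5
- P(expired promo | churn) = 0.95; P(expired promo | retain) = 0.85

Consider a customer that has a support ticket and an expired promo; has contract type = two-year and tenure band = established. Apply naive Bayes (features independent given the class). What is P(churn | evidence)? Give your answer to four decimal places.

churn: 0.6 × 0.35 × 0.7 × 0.4 × 0.95 = 0.05586
retain: 0.4 × 0.5 × 0.9 × 0.05 × 0.85 = 0.00765
P(churn | x) = 0.05586 / 0.06351 ≈ 0.8795

0.8795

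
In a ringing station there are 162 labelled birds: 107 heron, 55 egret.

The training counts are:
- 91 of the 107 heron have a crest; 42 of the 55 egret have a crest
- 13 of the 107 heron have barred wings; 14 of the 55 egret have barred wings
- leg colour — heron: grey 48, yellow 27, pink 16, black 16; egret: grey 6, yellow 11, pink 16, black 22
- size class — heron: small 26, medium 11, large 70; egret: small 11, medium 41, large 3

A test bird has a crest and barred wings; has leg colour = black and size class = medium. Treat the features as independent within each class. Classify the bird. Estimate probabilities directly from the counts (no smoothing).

heron: (107/162) × (91/107) × (13/107) × (16/107) × (11/107) ≈ 0.00104913
egret: (55/162) × (42/55) × (14/55) × (22/55) × (41/55) ≈ 0.019678
Highest score → egret.

egret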